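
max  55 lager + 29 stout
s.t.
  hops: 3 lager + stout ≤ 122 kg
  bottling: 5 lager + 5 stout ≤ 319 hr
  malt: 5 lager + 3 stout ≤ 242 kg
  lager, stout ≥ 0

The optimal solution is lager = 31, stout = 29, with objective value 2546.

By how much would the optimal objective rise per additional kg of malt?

Binding: hops and malt. Non-binding: bottling (19 unused).
Since bottling is not tight, its dual is 0.
Dual feasibility on the basic columns requires 3·y_hops + 5·y_malt = 55, 1·y_hops + 3·y_malt = 29.
Solving: y_hops = 5, y_malt = 8.
Shadow price of malt = 8.

8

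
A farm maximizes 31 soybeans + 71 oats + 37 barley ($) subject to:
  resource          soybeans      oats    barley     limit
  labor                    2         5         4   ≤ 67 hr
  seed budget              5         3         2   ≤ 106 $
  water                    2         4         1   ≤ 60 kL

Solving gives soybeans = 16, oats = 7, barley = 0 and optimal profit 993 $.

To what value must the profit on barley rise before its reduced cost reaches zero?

42.5

Check each constraint at x*: labor 67/67 (tight); seed budget 101/106 (slack 5); water 60/60 (tight).
Since seed budget is not tight, its dual is 0.
The binding rows give the dual system: 2·y_labor + 2·y_water = 31 and 5·y_labor + 4·y_water = 71.
This yields shadow prices y_labor = 9, y_water = 6.5.
barley enters the basis when its profit ≥ yᵀa₃ = 9·4 + 6.5·1 = 42.5.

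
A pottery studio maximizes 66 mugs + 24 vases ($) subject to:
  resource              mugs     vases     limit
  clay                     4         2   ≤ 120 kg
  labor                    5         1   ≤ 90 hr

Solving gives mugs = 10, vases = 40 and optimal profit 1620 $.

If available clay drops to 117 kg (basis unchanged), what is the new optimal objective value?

Both clay and labor are binding at x*.
The binding rows give the dual system: 4·y_clay + 5·y_labor = 66 and 2·y_clay + 1·y_labor = 24.
This yields shadow prices y_clay = 9, y_labor = 6.
Δz = y_clay·Δb = 9 × (-3) = -27, so new z* = 1620 − 27 = 1593.

1593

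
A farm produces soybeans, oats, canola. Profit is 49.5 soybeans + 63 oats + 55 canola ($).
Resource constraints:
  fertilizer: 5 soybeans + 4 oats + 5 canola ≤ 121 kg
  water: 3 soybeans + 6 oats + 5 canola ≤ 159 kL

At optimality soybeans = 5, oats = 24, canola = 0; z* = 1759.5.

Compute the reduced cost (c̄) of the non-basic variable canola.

-7.5

At the optimum: fertilizer uses 121 of 121 (binding); water uses 159 of 159 (binding).
From A_Bᵀ y = c: 5·y_fertilizer + 3·y_water = 49.5; 4·y_fertilizer + 6·y_water = 63.
This yields shadow prices y_fertilizer = 6, y_water = 6.5.
Reduced cost of canola: c₃ − yᵀa₃ = 55 − (6·5 + 6.5·5) = 55 − 62.5 = -7.5.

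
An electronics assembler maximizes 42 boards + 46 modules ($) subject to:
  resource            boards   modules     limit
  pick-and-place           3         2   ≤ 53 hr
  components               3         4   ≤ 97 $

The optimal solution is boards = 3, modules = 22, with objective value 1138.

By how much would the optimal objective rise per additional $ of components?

9

Check each constraint at x*: pick-and-place 53/53 (tight); components 97/97 (tight).
Dual feasibility on the basic columns requires 3·y_pick-and-place + 3·y_components = 42, 2·y_pick-and-place + 4·y_components = 46.
This yields shadow prices y_pick-and-place = 5, y_components = 9.
Shadow price of components = 9.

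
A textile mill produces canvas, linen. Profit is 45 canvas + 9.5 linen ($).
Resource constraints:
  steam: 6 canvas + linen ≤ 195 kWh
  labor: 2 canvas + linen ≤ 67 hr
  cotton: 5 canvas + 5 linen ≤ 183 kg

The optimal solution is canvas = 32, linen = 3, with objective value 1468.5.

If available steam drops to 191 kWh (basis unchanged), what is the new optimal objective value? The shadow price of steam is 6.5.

1442.5

Δb = -4, so new z* = 1468.5 + (6.5)·(-4) = 1468.5 − 26 = 1442.5.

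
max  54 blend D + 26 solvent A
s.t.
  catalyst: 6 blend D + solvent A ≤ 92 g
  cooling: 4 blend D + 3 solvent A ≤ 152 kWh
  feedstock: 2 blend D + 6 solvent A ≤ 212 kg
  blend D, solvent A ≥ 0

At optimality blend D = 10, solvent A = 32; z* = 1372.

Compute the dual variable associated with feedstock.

Binding: catalyst and feedstock. Non-binding: cooling (16 unused).
Slack constraints have shadow price 0 (complementary slackness).
From A_Bᵀ y = c: 6·y_catalyst + 2·y_feedstock = 54; 1·y_catalyst + 6·y_feedstock = 26.
Solving: y_catalyst = 8, y_feedstock = 3.
Shadow price of feedstock = 3.

3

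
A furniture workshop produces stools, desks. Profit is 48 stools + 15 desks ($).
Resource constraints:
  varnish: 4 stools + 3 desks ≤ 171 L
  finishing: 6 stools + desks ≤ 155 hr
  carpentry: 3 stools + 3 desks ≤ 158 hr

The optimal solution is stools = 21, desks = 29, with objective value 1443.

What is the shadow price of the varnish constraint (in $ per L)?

Binding: varnish and finishing. Non-binding: carpentry (8 unused).
By complementary slackness, y = 0 for the non-binding constraint.
Dual feasibility on the basic columns requires 4·y_varnish + 6·y_finishing = 48, 3·y_varnish + 1·y_finishing = 15.
→ y_varnish = 3 and y_finishing = 6.
Shadow price of varnish = 3.

3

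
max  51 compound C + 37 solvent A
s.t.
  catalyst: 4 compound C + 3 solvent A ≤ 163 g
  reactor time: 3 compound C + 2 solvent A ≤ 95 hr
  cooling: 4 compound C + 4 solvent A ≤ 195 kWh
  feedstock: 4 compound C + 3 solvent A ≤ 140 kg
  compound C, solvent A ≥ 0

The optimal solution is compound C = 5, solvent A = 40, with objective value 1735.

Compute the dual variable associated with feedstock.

At the optimum: catalyst uses 140 of 163 (slack = 23); reactor time uses 95 of 95 (binding); cooling uses 180 of 195 (slack = 15); feedstock uses 140 of 140 (binding).
Since catalyst, cooling are not tight, their duals are 0.
Dual feasibility on the basic columns requires 3·y_reactor time + 4·y_feedstock = 51, 2·y_reactor time + 3·y_feedstock = 37.
→ y_reactor time = 5 and y_feedstock = 9.
Shadow price of feedstock = 9.

9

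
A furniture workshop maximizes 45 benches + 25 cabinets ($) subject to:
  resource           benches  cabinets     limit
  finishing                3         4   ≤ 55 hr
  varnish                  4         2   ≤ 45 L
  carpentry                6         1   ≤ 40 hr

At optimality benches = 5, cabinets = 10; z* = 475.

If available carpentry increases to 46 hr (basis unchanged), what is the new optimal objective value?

At the optimum: finishing uses 55 of 55 (binding); varnish uses 40 of 45 (slack = 5); carpentry uses 40 of 40 (binding).
By complementary slackness, y = 0 for the non-binding constraint.
The binding rows give the dual system: 3·y_finishing + 6·y_carpentry = 45 and 4·y_finishing + 1·y_carpentry = 25.
Solving: y_finishing = 5, y_carpentry = 5.
Δz = y_carpentry·Δb = 5 × (6) = 30, so new z* = 475 + 30 = 505.

505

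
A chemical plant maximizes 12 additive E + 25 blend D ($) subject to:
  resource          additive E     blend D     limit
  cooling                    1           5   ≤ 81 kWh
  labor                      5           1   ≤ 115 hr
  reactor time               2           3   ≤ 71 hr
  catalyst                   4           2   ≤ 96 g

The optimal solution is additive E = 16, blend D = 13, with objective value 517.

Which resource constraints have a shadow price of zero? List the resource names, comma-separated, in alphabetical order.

cooling: 81/81 (binding)
labor: 93/115 (slack 22)
reactor time: 71/71 (binding)
catalyst: 90/96 (slack 6)
By complementary slackness, a constraint with positive slack has shadow price 0 → catalyst, labor.

catalyst, labor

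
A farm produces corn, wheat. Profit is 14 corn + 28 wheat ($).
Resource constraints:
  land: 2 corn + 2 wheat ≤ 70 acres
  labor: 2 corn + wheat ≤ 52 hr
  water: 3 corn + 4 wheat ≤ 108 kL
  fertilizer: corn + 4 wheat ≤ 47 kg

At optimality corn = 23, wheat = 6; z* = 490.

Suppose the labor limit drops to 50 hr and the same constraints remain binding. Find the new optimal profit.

482

Check each constraint at x*: land 58/70 (slack 12); labor 52/52 (tight); water 93/108 (slack 15); fertilizer 47/47 (tight).
Since land, water are not tight, their duals are 0.
From A_Bᵀ y = c: 2·y_labor + 1·y_fertilizer = 14; 1·y_labor + 4·y_fertilizer = 28.
Solving: y_labor = 4, y_fertilizer = 6.
Δz = y_labor·Δb = 4 × (-2) = -8, so new z* = 490 − 8 = 482.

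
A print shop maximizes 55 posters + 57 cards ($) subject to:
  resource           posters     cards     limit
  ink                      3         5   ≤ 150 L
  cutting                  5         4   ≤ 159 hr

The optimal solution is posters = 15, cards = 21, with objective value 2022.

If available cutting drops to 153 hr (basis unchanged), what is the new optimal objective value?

1974

Check each constraint at x*: ink 150/150 (tight); cutting 159/159 (tight).
From A_Bᵀ y = c: 3·y_ink + 5·y_cutting = 55; 5·y_ink + 4·y_cutting = 57.
Solving: y_ink = 5, y_cutting = 8.
Δz = y_cutting·Δb = 8 × (-6) = -48, so new z* = 2022 − 48 = 1974.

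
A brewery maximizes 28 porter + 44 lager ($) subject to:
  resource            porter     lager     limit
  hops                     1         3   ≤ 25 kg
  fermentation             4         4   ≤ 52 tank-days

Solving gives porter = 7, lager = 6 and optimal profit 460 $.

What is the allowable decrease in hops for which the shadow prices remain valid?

Binding constraints: hops, fermentation. The basis is B = [[1,3],[4,4]] with det -8.
Per unit decrease in hops, x* moves by d = (0.5, -0.5).
The basis stays optimal until lager reaches 0; allowable decrease = 12 kg.

12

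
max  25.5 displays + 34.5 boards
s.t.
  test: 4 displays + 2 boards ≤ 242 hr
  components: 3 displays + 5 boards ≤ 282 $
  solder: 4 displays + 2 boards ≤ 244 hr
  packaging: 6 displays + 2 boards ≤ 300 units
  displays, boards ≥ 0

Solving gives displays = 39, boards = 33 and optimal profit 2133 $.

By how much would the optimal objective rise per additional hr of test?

0

Check each constraint at x*: test 222/242 (slack 20); components 282/282 (tight); solder 222/244 (slack 22); packaging 300/300 (tight).
By complementary slackness, y = 0 for the non-binding constraints.
Dual feasibility on the basic columns requires 3·y_components + 6·y_packaging = 25.5, 5·y_components + 2·y_packaging = 34.5.
→ y_components = 6.5 and y_packaging = 1.
Shadow price of test = 0.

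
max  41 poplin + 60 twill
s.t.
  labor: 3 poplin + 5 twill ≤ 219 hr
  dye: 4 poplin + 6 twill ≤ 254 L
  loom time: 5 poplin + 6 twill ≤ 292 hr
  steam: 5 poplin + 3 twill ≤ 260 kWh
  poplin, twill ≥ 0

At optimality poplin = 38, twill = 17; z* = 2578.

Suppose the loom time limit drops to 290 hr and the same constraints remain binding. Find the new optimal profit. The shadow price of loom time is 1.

Δb = -2, so new z* = 2578 + (1)·(-2) = 2578 − 2 = 2576.

2576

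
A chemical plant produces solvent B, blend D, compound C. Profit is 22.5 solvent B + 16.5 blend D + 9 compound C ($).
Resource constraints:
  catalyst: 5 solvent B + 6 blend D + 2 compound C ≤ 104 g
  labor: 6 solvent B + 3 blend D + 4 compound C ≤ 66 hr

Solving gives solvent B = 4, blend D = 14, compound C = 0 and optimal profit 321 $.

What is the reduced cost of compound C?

-4

At the optimum: catalyst uses 104 of 104 (binding); labor uses 66 of 66 (binding).
From A_Bᵀ y = c: 5·y_catalyst + 6·y_labor = 22.5; 6·y_catalyst + 3·y_labor = 16.5.
This yields shadow prices y_catalyst = 1.5, y_labor = 2.5.
Reduced cost of compound C: c₃ − yᵀa₃ = 9 − (1.5·2 + 2.5·4) = 9 − 13 = -4.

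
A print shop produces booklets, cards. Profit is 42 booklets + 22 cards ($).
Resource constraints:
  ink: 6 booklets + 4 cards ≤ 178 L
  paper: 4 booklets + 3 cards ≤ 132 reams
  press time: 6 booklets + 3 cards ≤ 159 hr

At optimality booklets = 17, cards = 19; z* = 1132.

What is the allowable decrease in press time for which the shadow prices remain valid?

Binding constraints: ink, press time. The basis is B = [[6,4],[6,3]] with det -6.
Per unit decrease in press time, x* moves by d = (-0.6667, 1).
The basis stays optimal until paper becomes binding; allowable decrease = 21 hr.

21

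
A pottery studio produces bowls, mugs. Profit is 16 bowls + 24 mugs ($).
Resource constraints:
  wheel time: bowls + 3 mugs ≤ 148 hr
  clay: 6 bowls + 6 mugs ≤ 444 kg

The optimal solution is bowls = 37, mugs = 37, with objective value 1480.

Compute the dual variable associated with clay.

2

At the optimum: wheel time uses 148 of 148 (binding); clay uses 444 of 444 (binding).
The binding rows give the dual system: 1·y_wheel time + 6·y_clay = 16 and 3·y_wheel time + 6·y_clay = 24.
Solving: y_wheel time = 4, y_clay = 2.
Shadow price of clay = 2.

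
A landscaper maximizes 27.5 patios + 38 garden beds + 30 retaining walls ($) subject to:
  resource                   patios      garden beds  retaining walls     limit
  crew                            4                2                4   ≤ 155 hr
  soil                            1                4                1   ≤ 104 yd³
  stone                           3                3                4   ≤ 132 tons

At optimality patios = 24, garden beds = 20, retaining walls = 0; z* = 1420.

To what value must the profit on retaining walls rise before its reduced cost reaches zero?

35.5

Binding: soil and stone. Non-binding: crew (19 unused).
Since crew is not tight, its dual is 0.
Dual feasibility on the basic columns requires 1·y_soil + 3·y_stone = 27.5, 4·y_soil + 3·y_stone = 38.
Solving: y_soil = 3.5, y_stone = 8.
retaining walls enters the basis when its profit ≥ yᵀa₃ = 3.5·1 + 8·4 = 35.5.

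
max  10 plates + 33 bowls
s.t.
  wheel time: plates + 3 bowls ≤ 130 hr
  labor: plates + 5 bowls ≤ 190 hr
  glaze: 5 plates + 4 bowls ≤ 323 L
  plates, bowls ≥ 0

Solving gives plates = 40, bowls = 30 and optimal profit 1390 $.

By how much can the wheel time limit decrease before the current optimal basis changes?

16

Binding constraints: wheel time, labor. The basis is B = [[1,3],[1,5]] with det 2.
Per unit decrease in wheel time, x* moves by d = (-2.5, 0.5).
The basis stays optimal until plates reaches 0; allowable decrease = 16 hr.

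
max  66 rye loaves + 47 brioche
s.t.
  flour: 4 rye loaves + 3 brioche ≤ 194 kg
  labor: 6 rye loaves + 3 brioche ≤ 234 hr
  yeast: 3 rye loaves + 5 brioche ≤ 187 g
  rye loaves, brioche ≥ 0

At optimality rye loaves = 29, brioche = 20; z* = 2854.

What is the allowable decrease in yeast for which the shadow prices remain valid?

Binding constraints: labor, yeast. The basis is B = [[6,3],[3,5]] with det 21.
Per unit decrease in yeast, x* moves by d = (0.1429, -0.2857).
The basis stays optimal until brioche reaches 0; allowable decrease = 70 g.

70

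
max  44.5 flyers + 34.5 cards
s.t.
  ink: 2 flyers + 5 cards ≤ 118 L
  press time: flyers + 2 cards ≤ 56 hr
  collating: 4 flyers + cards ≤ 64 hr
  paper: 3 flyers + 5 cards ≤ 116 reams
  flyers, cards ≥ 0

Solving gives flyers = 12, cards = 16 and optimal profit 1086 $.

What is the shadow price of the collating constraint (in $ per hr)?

7

At the optimum: ink uses 104 of 118 (slack = 14); press time uses 44 of 56 (slack = 12); collating uses 64 of 64 (binding); paper uses 116 of 116 (binding).
Since ink, press time are not tight, their duals are 0.
From A_Bᵀ y = c: 4·y_collating + 3·y_paper = 44.5; 1·y_collating + 5·y_paper = 34.5.
Solving: y_collating = 7, y_paper = 5.5.
Shadow price of collating = 7.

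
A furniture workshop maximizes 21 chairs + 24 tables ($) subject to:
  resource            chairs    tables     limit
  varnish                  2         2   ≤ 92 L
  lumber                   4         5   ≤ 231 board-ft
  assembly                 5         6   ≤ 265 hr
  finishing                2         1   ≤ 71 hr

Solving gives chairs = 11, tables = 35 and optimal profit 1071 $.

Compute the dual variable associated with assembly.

Check each constraint at x*: varnish 92/92 (tight); lumber 219/231 (slack 12); assembly 265/265 (tight); finishing 57/71 (slack 14).
Since lumber, finishing are not tight, their duals are 0.
The binding rows give the dual system: 2·y_varnish + 5·y_assembly = 21 and 2·y_varnish + 6·y_assembly = 24.
→ y_varnish = 3 and y_assembly = 3.
Shadow price of assembly = 3.

3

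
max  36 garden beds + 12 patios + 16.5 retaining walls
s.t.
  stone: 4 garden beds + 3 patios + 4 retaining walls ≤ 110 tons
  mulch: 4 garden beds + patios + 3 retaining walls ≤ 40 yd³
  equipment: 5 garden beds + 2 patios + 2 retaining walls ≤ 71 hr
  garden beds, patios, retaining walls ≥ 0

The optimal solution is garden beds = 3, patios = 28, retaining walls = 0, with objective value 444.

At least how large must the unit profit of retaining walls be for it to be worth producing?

20

Check each constraint at x*: stone 96/110 (slack 14); mulch 40/40 (tight); equipment 71/71 (tight).
Slack constraints have shadow price 0 (complementary slackness).
Dual feasibility on the basic columns requires 4·y_mulch + 5·y_equipment = 36, 1·y_mulch + 2·y_equipment = 12.
This yields shadow prices y_mulch = 4, y_equipment = 4.
retaining walls enters the basis when its profit ≥ yᵀa₃ = 4·3 + 4·2 = 20.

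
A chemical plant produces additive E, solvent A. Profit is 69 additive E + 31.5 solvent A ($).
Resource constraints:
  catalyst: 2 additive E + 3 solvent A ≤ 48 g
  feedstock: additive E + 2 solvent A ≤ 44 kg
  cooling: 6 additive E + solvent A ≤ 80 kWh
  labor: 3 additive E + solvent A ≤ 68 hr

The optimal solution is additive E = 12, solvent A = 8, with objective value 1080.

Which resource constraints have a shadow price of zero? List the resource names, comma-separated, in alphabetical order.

catalyst: 48/48 (binding)
feedstock: 28/44 (slack 16)
cooling: 80/80 (binding)
labor: 44/68 (slack 24)
By complementary slackness, a constraint with positive slack has shadow price 0 → feedstock, labor.

feedstock, labor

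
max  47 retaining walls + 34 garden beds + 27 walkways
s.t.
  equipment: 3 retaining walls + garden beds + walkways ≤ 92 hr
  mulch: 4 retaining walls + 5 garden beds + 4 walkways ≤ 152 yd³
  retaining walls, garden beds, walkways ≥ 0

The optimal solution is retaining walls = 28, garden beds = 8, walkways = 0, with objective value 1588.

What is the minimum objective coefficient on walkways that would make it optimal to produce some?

Both equipment and mulch are binding at x*.
Dual feasibility on the basic columns requires 3·y_equipment + 4·y_mulch = 47, 1·y_equipment + 5·y_mulch = 34.
Solving: y_equipment = 9, y_mulch = 5.
walkways enters the basis when its profit ≥ yᵀa₃ = 9·1 + 5·4 = 29.

29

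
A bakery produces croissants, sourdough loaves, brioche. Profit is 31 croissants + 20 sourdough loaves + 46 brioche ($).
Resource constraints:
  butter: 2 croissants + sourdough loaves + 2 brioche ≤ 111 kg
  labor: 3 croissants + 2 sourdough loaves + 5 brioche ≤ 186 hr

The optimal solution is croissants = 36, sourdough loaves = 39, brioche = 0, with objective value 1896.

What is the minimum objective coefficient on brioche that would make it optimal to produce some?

49

Check each constraint at x*: butter 111/111 (tight); labor 186/186 (tight).
From A_Bᵀ y = c: 2·y_butter + 3·y_labor = 31; 1·y_butter + 2·y_labor = 20.
This yields shadow prices y_butter = 2, y_labor = 9.
brioche enters the basis when its profit ≥ yᵀa₃ = 2·2 + 9·5 = 49.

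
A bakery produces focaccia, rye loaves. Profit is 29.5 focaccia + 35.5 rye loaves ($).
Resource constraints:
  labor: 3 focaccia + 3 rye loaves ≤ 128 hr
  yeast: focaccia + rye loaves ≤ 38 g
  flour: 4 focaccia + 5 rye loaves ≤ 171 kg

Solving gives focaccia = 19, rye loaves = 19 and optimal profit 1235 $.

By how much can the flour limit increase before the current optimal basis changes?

Binding constraints: yeast, flour. The basis is B = [[1,1],[4,5]] with det 1.
Per unit increase in flour, x* moves by d = (-1, 1).
The basis stays optimal until focaccia reaches 0; allowable increase = 19 kg.

19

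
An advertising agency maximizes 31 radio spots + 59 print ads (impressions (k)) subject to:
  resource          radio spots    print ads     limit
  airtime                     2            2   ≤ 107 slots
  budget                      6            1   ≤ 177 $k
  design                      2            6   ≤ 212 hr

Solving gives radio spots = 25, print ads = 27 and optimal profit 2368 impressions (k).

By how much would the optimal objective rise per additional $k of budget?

Binding: budget and design. Non-binding: airtime (3 unused).
Since airtime is not tight, its dual is 0.
From A_Bᵀ y = c: 6·y_budget + 2·y_design = 31; 1·y_budget + 6·y_design = 59.
→ y_budget = 2 and y_design = 9.5.
Shadow price of budget = 2.

2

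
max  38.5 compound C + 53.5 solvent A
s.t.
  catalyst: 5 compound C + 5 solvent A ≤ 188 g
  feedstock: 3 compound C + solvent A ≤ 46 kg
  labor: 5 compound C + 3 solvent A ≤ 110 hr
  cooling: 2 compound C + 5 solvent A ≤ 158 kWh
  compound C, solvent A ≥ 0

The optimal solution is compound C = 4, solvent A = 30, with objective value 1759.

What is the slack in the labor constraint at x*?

labor used = 5·4 + 3·30 = 110; slack = 110 − 110 = 0.

0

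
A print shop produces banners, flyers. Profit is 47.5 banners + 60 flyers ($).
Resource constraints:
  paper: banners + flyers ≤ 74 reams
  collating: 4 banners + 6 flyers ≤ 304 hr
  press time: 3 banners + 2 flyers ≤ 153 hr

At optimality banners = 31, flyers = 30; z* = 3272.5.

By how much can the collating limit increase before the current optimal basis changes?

130

Binding constraints: collating, press time. The basis is B = [[4,6],[3,2]] with det -10.
Per unit increase in collating, x* moves by d = (-0.2, 0.3).
The basis stays optimal until paper becomes binding; allowable increase = 130 hr.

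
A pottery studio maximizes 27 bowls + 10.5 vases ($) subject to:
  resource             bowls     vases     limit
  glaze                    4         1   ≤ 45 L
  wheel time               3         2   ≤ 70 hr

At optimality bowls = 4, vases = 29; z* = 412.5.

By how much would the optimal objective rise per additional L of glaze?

Both glaze and wheel time are binding at x*.
From A_Bᵀ y = c: 4·y_glaze + 3·y_wheel time = 27; 1·y_glaze + 2·y_wheel time = 10.5.
Solving: y_glaze = 4.5, y_wheel time = 3.
Shadow price of glaze = 4.5.

4.5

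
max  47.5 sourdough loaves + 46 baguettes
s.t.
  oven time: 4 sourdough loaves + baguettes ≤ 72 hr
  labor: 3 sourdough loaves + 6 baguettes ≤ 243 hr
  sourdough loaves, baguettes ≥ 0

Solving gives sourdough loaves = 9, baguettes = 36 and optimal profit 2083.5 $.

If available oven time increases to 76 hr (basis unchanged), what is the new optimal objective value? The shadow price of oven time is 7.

Δb = 4, so new z* = 2083.5 + (7)·(4) = 2083.5 + 28 = 2111.5.

2111.5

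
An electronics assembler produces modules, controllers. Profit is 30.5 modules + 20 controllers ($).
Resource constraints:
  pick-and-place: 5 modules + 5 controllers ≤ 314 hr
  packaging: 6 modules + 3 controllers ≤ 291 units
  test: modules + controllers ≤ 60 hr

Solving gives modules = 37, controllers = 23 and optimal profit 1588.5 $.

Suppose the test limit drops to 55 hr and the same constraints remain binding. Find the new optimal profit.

1541

Binding: packaging and test. Non-binding: pick-and-place (14 unused).
Since pick-and-place is not tight, its dual is 0.
The binding rows give the dual system: 6·y_packaging + 1·y_test = 30.5 and 3·y_packaging + 1·y_test = 20.
Solving: y_packaging = 3.5, y_test = 9.5.
Δz = y_test·Δb = 9.5 × (-5) = -47.5, so new z* = 1588.5 − 47.5 = 1541.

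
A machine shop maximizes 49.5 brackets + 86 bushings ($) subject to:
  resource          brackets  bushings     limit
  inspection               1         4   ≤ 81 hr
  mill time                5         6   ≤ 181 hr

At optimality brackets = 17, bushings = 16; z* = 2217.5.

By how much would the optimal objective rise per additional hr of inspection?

Both inspection and mill time are binding at x*.
From A_Bᵀ y = c: 1·y_inspection + 5·y_mill time = 49.5; 4·y_inspection + 6·y_mill time = 86.
Solving: y_inspection = 9.5, y_mill time = 8.
Shadow price of inspection = 9.5.

9.5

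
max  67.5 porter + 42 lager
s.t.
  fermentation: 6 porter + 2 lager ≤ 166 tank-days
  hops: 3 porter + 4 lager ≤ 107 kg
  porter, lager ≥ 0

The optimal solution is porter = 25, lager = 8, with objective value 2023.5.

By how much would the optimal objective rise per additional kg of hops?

6.5

Both fermentation and hops are binding at x*.
The binding rows give the dual system: 6·y_fermentation + 3·y_hops = 67.5 and 2·y_fermentation + 4·y_hops = 42.
Solving: y_fermentation = 8, y_hops = 6.5.
Shadow price of hops = 6.5.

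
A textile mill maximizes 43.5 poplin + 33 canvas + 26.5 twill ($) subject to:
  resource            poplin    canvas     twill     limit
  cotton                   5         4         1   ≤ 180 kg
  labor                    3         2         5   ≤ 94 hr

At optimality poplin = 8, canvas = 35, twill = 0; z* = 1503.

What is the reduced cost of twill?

At the optimum: cotton uses 180 of 180 (binding); labor uses 94 of 94 (binding).
Dual feasibility on the basic columns requires 5·y_cotton + 3·y_labor = 43.5, 4·y_cotton + 2·y_labor = 33.
This yields shadow prices y_cotton = 6, y_labor = 4.5.
Reduced cost of twill: c₃ − yᵀa₃ = 26.5 − (6·1 + 4.5·5) = 26.5 − 28.5 = -2.

-2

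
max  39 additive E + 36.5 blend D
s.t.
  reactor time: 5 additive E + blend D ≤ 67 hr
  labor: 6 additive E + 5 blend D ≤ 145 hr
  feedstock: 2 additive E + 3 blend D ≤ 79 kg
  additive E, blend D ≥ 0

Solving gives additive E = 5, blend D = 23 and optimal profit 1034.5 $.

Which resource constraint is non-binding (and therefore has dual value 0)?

reactor time

reactor time: 48/67 (slack 19)
labor: 145/145 (binding)
feedstock: 79/79 (binding)
By complementary slackness, a constraint with positive slack has shadow price 0 → reactor time.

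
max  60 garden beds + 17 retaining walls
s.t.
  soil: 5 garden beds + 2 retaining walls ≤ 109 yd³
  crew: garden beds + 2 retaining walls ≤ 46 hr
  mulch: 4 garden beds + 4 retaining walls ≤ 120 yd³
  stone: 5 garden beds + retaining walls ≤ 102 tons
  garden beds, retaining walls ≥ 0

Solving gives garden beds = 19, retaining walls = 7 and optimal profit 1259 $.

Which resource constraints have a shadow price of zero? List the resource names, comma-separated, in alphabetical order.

soil: 109/109 (binding)
crew: 33/46 (slack 13)
mulch: 104/120 (slack 16)
stone: 102/102 (binding)
By complementary slackness, a constraint with positive slack has shadow price 0 → crew, mulch.

crew, mulch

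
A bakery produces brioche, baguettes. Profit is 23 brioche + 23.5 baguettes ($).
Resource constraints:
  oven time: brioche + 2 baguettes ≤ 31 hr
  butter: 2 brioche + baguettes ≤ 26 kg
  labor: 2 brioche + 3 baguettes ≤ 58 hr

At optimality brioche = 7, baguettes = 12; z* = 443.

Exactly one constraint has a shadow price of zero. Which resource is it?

oven time: 31/31 (binding)
butter: 26/26 (binding)
labor: 50/58 (slack 8)
By complementary slackness, a constraint with positive slack has shadow price 0 → labor.

labor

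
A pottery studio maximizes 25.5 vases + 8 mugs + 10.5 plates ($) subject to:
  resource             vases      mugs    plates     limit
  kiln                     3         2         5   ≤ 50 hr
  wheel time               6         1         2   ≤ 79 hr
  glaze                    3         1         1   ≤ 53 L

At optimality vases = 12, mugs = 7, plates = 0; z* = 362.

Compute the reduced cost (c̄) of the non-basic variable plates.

-8

Binding: kiln and wheel time. Non-binding: glaze (10 unused).
By complementary slackness, y = 0 for the non-binding constraint.
From A_Bᵀ y = c: 3·y_kiln + 6·y_wheel time = 25.5; 2·y_kiln + 1·y_wheel time = 8.
This yields shadow prices y_kiln = 2.5, y_wheel time = 3.
Reduced cost of plates: c₃ − yᵀa₃ = 10.5 − (2.5·5 + 3·2) = 10.5 − 18.5 = -8.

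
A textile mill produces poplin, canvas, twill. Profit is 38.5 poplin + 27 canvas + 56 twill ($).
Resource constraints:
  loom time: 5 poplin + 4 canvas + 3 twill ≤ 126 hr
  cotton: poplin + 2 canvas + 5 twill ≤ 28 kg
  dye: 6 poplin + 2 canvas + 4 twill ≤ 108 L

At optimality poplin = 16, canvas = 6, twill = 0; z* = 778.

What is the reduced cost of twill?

-6.5

Check each constraint at x*: loom time 104/126 (slack 22); cotton 28/28 (tight); dye 108/108 (tight).
Slack constraints have shadow price 0 (complementary slackness).
From A_Bᵀ y = c: 1·y_cotton + 6·y_dye = 38.5; 2·y_cotton + 2·y_dye = 27.
Solving: y_cotton = 8.5, y_dye = 5.
Reduced cost of twill: c₃ − yᵀa₃ = 56 − (8.5·5 + 5·4) = 56 − 62.5 = -6.5.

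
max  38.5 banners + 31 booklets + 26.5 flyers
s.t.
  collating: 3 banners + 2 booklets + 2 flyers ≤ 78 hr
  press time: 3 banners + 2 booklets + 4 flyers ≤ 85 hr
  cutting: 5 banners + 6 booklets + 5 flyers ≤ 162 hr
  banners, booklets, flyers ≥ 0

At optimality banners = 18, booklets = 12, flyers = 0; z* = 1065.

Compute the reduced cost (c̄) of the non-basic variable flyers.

Binding: collating and cutting. Non-binding: press time (7 unused).
Slack constraints have shadow price 0 (complementary slackness).
Dual feasibility on the basic columns requires 3·y_collating + 5·y_cutting = 38.5, 2·y_collating + 6·y_cutting = 31.
Solving: y_collating = 9.5, y_cutting = 2.
Reduced cost of flyers: c₃ − yᵀa₃ = 26.5 − (9.5·2 + 2·5) = 26.5 − 29 = -2.5.

-2.5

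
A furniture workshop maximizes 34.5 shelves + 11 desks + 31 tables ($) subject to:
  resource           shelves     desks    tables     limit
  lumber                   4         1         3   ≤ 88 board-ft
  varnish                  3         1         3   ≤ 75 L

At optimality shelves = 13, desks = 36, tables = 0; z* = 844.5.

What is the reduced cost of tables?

At the optimum: lumber uses 88 of 88 (binding); varnish uses 75 of 75 (binding).
Dual feasibility on the basic columns requires 4·y_lumber + 3·y_varnish = 34.5, 1·y_lumber + 1·y_varnish = 11.
Solving: y_lumber = 1.5, y_varnish = 9.5.
Reduced cost of tables: c₃ − yᵀa₃ = 31 − (1.5·3 + 9.5·3) = 31 − 33 = -2.

-2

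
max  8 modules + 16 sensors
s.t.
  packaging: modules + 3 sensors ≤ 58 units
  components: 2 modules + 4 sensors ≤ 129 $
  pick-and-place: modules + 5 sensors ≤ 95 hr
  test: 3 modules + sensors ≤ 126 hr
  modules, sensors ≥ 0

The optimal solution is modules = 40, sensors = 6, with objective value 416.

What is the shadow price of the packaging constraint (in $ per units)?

At the optimum: packaging uses 58 of 58 (binding); components uses 104 of 129 (slack = 25); pick-and-place uses 70 of 95 (slack = 25); test uses 126 of 126 (binding).
Slack constraints have shadow price 0 (complementary slackness).
From A_Bᵀ y = c: 1·y_packaging + 3·y_test = 8; 3·y_packaging + 1·y_test = 16.
→ y_packaging = 5 and y_test = 1.
Shadow price of packaging = 5.

5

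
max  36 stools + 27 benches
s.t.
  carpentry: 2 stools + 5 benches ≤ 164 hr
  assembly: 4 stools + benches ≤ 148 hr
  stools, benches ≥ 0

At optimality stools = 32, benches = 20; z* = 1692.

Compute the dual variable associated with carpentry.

4

At the optimum: carpentry uses 164 of 164 (binding); assembly uses 148 of 148 (binding).
Dual feasibility on the basic columns requires 2·y_carpentry + 4·y_assembly = 36, 5·y_carpentry + 1·y_assembly = 27.
Solving: y_carpentry = 4, y_assembly = 7.
Shadow price of carpentry = 4.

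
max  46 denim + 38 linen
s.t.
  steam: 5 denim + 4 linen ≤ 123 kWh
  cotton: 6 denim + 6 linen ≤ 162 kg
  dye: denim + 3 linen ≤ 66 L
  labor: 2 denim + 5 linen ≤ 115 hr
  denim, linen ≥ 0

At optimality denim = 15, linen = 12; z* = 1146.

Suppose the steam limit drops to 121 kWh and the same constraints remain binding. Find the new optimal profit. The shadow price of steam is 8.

Δb = -2, so new z* = 1146 + (8)·(-2) = 1146 − 16 = 1130.

1130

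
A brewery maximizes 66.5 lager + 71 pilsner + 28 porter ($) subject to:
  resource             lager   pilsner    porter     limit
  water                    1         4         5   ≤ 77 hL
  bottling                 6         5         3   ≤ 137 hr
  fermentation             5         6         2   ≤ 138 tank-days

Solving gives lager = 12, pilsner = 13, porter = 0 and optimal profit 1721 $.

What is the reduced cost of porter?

-1

At the optimum: water uses 64 of 77 (slack = 13); bottling uses 137 of 137 (binding); fermentation uses 138 of 138 (binding).
By complementary slackness, y = 0 for the non-binding constraint.
The binding rows give the dual system: 6·y_bottling + 5·y_fermentation = 66.5 and 5·y_bottling + 6·y_fermentation = 71.
Solving: y_bottling = 4, y_fermentation = 8.5.
Reduced cost of porter: c₃ − yᵀa₃ = 28 − (4·3 + 8.5·2) = 28 − 29 = -1.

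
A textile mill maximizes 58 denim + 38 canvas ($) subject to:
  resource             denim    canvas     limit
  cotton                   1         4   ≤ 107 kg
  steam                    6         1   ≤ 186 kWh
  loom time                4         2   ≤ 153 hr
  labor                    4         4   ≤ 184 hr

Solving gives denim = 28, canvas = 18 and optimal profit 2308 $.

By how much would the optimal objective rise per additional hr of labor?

At the optimum: cotton uses 100 of 107 (slack = 7); steam uses 186 of 186 (binding); loom time uses 148 of 153 (slack = 5); labor uses 184 of 184 (binding).
Slack constraints have shadow price 0 (complementary slackness).
The binding rows give the dual system: 6·y_steam + 4·y_labor = 58 and 1·y_steam + 4·y_labor = 38.
This yields shadow prices y_steam = 4, y_labor = 8.5.
Shadow price of labor = 8.5.

8.5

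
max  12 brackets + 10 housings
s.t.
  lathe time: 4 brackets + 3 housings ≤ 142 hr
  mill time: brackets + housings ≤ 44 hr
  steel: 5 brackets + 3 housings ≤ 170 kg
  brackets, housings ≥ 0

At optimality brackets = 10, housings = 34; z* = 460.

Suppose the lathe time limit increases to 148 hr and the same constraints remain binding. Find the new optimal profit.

472

At the optimum: lathe time uses 142 of 142 (binding); mill time uses 44 of 44 (binding); steel uses 152 of 170 (slack = 18).
Slack constraints have shadow price 0 (complementary slackness).
The binding rows give the dual system: 4·y_lathe time + 1·y_mill time = 12 and 3·y_lathe time + 1·y_mill time = 10.
Solving: y_lathe time = 2, y_mill time = 4.
Δz = y_lathe time·Δb = 2 × (6) = 12, so new z* = 460 + 12 = 472.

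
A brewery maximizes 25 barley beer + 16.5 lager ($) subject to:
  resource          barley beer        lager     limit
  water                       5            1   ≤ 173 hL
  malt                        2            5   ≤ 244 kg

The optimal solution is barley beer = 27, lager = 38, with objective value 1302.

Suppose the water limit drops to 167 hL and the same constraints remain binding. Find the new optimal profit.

Check each constraint at x*: water 173/173 (tight); malt 244/244 (tight).
The binding rows give the dual system: 5·y_water + 2·y_malt = 25 and 1·y_water + 5·y_malt = 16.5.
This yields shadow prices y_water = 4, y_malt = 2.5.
Δz = y_water·Δb = 4 × (-6) = -24, so new z* = 1302 − 24 = 1278.

1278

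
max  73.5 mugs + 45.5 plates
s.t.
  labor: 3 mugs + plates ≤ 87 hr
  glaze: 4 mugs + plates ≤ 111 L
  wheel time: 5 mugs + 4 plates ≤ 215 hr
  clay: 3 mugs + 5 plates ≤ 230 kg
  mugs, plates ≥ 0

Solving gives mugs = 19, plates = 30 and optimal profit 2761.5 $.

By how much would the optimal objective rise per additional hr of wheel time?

Binding: labor and wheel time. Non-binding: glaze (5 unused), clay (23 unused).
Slack constraints have shadow price 0 (complementary slackness).
From A_Bᵀ y = c: 3·y_labor + 5·y_wheel time = 73.5; 1·y_labor + 4·y_wheel time = 45.5.
Solving: y_labor = 9.5, y_wheel time = 9.
Shadow price of wheel time = 9.

9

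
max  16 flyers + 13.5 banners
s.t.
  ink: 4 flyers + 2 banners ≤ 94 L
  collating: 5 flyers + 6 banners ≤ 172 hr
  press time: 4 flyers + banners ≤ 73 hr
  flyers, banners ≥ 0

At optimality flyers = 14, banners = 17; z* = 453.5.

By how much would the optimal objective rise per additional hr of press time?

1.5

At the optimum: ink uses 90 of 94 (slack = 4); collating uses 172 of 172 (binding); press time uses 73 of 73 (binding).
Since ink is not tight, its dual is 0.
From A_Bᵀ y = c: 5·y_collating + 4·y_press time = 16; 6·y_collating + 1·y_press time = 13.5.
Solving: y_collating = 2, y_press time = 1.5.
Shadow price of press time = 1.5.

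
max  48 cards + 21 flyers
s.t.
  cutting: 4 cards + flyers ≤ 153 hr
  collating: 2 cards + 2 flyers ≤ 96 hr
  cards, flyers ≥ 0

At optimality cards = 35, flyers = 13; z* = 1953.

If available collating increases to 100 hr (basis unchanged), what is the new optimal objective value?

At the optimum: cutting uses 153 of 153 (binding); collating uses 96 of 96 (binding).
The binding rows give the dual system: 4·y_cutting + 2·y_collating = 48 and 1·y_cutting + 2·y_collating = 21.
→ y_cutting = 9 and y_collating = 6.
Δz = y_collating·Δb = 6 × (4) = 24, so new z* = 1953 + 24 = 1977.

1977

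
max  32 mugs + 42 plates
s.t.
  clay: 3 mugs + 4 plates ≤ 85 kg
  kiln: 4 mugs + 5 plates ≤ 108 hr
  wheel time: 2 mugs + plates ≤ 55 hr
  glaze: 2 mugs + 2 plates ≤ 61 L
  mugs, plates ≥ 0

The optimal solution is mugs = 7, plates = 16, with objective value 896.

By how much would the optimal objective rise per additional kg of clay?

Binding: clay and kiln. Non-binding: wheel time (25 unused), glaze (15 unused).
Slack constraints have shadow price 0 (complementary slackness).
From A_Bᵀ y = c: 3·y_clay + 4·y_kiln = 32; 4·y_clay + 5·y_kiln = 42.
This yields shadow prices y_clay = 8, y_kiln = 2.
Shadow price of clay = 8.

8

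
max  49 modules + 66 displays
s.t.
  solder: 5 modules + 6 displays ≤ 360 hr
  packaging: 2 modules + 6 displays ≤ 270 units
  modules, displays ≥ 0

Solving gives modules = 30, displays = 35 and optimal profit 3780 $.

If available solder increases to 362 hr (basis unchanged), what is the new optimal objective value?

Both solder and packaging are binding at x*.
Dual feasibility on the basic columns requires 5·y_solder + 2·y_packaging = 49, 6·y_solder + 6·y_packaging = 66.
This yields shadow prices y_solder = 9, y_packaging = 2.
Δz = y_solder·Δb = 9 × (2) = 18, so new z* = 3780 + 18 = 3798.

3798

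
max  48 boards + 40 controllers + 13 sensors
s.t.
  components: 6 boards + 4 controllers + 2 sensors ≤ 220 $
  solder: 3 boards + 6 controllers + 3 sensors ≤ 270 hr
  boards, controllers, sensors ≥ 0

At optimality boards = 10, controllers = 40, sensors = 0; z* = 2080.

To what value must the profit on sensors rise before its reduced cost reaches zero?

20

Check each constraint at x*: components 220/220 (tight); solder 270/270 (tight).
The binding rows give the dual system: 6·y_components + 3·y_solder = 48 and 4·y_components + 6·y_solder = 40.
This yields shadow prices y_components = 7, y_solder = 2.
sensors enters the basis when its profit ≥ yᵀa₃ = 7·2 + 2·3 = 20.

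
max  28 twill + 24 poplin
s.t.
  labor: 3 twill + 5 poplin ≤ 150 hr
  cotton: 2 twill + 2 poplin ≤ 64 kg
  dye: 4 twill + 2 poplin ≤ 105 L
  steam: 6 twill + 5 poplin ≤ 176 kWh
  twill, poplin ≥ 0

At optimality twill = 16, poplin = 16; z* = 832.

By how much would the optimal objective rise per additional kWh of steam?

4

Binding: cotton and steam. Non-binding: labor (22 unused), dye (9 unused).
By complementary slackness, y = 0 for the non-binding constraints.
Dual feasibility on the basic columns requires 2·y_cotton + 6·y_steam = 28, 2·y_cotton + 5·y_steam = 24.
Solving: y_cotton = 2, y_steam = 4.
Shadow price of steam = 4.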